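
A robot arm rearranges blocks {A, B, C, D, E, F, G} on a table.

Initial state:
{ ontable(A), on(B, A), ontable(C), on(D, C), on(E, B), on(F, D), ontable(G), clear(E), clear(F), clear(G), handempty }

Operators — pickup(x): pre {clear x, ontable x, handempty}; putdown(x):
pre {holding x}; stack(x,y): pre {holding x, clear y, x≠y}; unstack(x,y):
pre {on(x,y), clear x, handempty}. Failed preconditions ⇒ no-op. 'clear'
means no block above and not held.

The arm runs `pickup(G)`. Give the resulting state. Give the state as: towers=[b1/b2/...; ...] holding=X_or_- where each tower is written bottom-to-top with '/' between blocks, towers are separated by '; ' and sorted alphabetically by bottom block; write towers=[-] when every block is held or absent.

towers=[A/B/E; C/D/F] holding=G

before: towers=[A/B/E; C/D/F; G] holding=-
pre[pickup(G)]: clear(G) yes, ontable(G) yes, handempty yes
all met → apply pickup(G)
after:  towers=[A/B/E; C/D/F] holding=G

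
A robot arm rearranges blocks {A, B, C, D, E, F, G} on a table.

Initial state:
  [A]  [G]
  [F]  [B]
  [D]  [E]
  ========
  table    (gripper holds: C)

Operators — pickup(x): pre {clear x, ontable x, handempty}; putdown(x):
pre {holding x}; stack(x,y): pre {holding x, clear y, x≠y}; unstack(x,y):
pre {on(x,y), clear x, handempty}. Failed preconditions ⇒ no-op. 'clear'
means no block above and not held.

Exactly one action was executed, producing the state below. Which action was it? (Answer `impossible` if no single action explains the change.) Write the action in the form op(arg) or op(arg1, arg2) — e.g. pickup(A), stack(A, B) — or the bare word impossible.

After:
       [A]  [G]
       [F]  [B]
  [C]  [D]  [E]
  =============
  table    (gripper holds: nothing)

putdown(C)

target: towers=[C; D/F/A; E/B/G] holding=-
        putdown(C) → towers=[C; D/F/A; E/B/G] holding=-  ← match
       stack(C, G) → towers=[D/F/A; E/B/G/C] holding=-
       stack(C, A) → towers=[D/F/A/C; E/B/G] holding=-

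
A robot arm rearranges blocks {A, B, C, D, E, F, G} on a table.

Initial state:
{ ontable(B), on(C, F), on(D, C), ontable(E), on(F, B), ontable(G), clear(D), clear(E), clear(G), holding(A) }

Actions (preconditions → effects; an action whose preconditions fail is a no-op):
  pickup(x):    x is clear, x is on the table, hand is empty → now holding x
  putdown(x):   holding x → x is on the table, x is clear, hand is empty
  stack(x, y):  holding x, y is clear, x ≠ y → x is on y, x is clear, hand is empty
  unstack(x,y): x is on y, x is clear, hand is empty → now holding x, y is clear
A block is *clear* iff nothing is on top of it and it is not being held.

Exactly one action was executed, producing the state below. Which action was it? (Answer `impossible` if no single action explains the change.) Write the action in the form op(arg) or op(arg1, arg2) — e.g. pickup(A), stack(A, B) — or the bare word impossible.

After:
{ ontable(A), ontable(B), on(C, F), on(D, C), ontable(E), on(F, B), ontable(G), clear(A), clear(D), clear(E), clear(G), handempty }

target: towers=[A; B/F/C/D; E; G] holding=-
        putdown(A) → towers=[A; B/F/C/D; E; G] holding=-  ← match
       stack(A, G) → towers=[B/F/C/D; E; G/A] holding=-
       stack(A, D) → towers=[B/F/C/D/A; E; G] holding=-
       stack(A, E) → towers=[B/F/C/D; E/A; G] holding=-

putdown(A)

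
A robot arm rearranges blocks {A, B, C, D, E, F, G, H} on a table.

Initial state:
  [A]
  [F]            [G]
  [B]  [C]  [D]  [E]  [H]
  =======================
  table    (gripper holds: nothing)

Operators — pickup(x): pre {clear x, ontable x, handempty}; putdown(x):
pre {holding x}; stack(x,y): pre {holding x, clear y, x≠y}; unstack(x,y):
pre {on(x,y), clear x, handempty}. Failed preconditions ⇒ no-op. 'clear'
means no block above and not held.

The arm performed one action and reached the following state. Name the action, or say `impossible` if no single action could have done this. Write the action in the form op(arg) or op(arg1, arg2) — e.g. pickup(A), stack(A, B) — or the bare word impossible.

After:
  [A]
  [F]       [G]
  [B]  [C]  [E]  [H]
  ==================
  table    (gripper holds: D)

pickup(D)

target: towers=[B/F/A; C; E/G; H] holding=D
     unstack(G, E) → towers=[B/F/A; C; D; E; H] holding=G
     unstack(A, F) → towers=[B/F; C; D; E/G; H] holding=A
         pickup(H) → towers=[B/F/A; C; D; E/G] holding=H
         pickup(D) → towers=[B/F/A; C; E/G; H] holding=D  ← match
         pickup(C) → towers=[B/F/A; D; E/G; H] holding=C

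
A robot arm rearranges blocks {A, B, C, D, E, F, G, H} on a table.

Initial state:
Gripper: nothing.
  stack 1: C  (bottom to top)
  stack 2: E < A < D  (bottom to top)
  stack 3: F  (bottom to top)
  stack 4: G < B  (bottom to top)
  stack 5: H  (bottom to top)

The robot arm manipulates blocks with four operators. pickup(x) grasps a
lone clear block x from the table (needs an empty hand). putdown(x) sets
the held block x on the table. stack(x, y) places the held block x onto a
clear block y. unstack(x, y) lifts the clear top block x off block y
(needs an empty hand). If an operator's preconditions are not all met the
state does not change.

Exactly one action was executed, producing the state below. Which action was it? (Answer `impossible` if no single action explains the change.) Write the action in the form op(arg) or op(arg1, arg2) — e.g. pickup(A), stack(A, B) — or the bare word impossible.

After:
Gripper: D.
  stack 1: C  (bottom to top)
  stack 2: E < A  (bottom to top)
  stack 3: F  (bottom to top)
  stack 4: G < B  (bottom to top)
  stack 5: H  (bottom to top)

target: towers=[C; E/A; F; G/B; H] holding=D
         pickup(H) → towers=[C; E/A/D; F; G/B] holding=H
     unstack(B, G) → towers=[C; E/A/D; F; G; H] holding=B
         pickup(F) → towers=[C; E/A/D; G/B; H] holding=F
     unstack(D, A) → towers=[C; E/A; F; G/B; H] holding=D  ← match
         pickup(C) → towers=[E/A/D; F; G/B; H] holding=C

unstack(D, A)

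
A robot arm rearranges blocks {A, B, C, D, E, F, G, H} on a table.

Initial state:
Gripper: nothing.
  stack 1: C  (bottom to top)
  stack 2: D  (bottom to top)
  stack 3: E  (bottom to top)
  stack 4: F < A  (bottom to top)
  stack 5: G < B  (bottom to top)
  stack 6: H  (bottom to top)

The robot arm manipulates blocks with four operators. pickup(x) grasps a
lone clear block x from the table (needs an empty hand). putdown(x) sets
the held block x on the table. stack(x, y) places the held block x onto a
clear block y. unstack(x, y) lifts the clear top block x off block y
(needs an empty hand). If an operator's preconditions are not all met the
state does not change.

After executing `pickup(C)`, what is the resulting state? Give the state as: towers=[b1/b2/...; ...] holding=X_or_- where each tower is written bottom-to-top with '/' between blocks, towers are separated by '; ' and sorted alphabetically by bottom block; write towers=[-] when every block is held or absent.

towers=[D; E; F/A; G/B; H] holding=C

before: towers=[C; D; E; F/A; G/B; H] holding=-
pre[pickup(C)]: clear(C) yes, ontable(C) yes, handempty yes
all met → apply pickup(C)
after:  towers=[D; E; F/A; G/B; H] holding=C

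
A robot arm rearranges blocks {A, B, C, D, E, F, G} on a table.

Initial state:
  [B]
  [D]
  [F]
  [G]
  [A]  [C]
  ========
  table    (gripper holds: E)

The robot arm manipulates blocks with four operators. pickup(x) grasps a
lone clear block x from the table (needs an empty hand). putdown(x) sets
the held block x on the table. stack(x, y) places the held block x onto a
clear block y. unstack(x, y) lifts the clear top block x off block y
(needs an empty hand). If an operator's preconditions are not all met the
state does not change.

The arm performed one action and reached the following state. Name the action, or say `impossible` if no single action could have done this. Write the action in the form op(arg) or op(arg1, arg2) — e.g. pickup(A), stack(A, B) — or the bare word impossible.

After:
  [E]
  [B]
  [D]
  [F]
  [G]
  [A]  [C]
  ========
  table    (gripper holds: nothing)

target: towers=[A/G/F/D/B/E; C] holding=-
        putdown(E) → towers=[A/G/F/D/B; C; E] holding=-
       stack(E, B) → towers=[A/G/F/D/B/E; C] holding=-  ← match
       stack(E, C) → towers=[A/G/F/D/B; C/E] holding=-

stack(E, B)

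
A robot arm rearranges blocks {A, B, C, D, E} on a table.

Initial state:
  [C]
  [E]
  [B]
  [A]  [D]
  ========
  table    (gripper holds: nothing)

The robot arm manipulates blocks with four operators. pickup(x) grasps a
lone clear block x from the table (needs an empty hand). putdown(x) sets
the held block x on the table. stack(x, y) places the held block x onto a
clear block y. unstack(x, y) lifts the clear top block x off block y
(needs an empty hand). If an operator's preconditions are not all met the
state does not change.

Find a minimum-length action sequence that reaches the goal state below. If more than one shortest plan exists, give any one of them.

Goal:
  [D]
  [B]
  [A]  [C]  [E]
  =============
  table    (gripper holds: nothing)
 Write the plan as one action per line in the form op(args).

step 1 (unstack(C, E)): towers=[A/B/E; D] holding=C
step 2 (putdown(C)): towers=[A/B/E; C; D] holding=-
step 3 (unstack(E, B)): towers=[A/B; C; D] holding=E
step 4 (putdown(E)): towers=[A/B; C; D; E] holding=-
step 5 (pickup(D)): towers=[A/B; C; E] holding=D
step 6 (stack(D, B)): towers=[A/B/D; C; E] holding=-
goal check: towers=[A/B/D; C; E] holding=- — reached (length 6, optimal by BFS)

unstack(C, E)
putdown(C)
unstack(E, B)
putdown(E)
pickup(D)
stack(D, B)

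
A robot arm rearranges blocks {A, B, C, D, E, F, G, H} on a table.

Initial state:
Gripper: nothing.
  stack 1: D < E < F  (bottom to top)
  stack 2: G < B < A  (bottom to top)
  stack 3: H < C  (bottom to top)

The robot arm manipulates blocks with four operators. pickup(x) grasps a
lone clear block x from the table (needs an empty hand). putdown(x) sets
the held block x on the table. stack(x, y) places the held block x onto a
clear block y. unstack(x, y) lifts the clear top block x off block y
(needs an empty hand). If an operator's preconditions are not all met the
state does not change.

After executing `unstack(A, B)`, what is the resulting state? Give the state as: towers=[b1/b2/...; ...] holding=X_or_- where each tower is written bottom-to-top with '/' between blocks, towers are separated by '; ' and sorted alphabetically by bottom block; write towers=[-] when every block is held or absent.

towers=[D/E/F; G/B; H/C] holding=A

before: towers=[D/E/F; G/B/A; H/C] holding=-
pre[unstack(A, B)]: on(A,B) ✓, clear(A) ✓, handempty ✓
all met → apply unstack(A, B)
after:  towers=[D/E/F; G/B; H/C] holding=A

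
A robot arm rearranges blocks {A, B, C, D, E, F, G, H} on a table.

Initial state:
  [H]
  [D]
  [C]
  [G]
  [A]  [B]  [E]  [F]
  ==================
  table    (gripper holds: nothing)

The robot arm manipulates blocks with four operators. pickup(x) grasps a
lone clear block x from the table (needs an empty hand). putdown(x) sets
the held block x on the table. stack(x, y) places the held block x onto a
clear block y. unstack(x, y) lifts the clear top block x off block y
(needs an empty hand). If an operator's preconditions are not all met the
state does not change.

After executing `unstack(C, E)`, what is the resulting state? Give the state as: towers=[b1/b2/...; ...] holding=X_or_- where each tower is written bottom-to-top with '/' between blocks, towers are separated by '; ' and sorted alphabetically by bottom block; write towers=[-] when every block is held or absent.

towers=[A/G/C/D/H; B; E; F] holding=-

before: towers=[A/G/C/D/H; B; E; F] holding=-
pre[unstack(C, E)]: on(C,E) no, clear(C) no, handempty yes
on(C,E), clear(C) unmet → unstack(C, E) is a no-op
after:  towers=[A/G/C/D/H; B; E; F] holding=-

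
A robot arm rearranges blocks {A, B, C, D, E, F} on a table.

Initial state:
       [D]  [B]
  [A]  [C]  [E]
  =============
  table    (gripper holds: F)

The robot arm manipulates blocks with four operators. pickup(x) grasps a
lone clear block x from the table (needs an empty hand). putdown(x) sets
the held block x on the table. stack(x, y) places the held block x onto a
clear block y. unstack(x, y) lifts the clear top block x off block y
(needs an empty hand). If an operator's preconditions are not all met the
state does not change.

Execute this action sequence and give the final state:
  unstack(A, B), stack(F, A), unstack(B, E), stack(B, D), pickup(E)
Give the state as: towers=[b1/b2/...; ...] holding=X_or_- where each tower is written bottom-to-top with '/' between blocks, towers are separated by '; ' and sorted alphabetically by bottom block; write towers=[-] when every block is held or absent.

step 1 (unstack(A, B)) [no-op]: towers=[A; C/D; E/B] holding=F
step 2 (stack(F, A)): towers=[A/F; C/D; E/B] holding=-
step 3 (unstack(B, E)): towers=[A/F; C/D; E] holding=B
step 4 (stack(B, D)): towers=[A/F; C/D/B; E] holding=-
step 5 (pickup(E)): towers=[A/F; C/D/B] holding=E

towers=[A/F; C/D/B] holding=E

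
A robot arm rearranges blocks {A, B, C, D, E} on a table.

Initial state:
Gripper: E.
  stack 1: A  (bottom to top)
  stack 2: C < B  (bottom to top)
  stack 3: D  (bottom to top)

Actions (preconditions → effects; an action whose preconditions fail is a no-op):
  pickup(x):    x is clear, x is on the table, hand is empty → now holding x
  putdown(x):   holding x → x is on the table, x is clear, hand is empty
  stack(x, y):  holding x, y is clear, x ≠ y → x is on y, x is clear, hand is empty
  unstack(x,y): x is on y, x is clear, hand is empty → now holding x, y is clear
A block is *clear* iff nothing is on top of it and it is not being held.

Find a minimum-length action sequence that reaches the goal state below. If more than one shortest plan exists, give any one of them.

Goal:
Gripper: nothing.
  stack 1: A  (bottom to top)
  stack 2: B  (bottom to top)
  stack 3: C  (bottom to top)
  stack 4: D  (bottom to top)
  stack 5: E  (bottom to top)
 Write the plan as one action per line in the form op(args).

step 1 (putdown(E)): towers=[A; C/B; D; E] holding=-
step 2 (unstack(B, C)): towers=[A; C; D; E] holding=B
step 3 (putdown(B)): towers=[A; B; C; D; E] holding=-
goal check: towers=[A; B; C; D; E] holding=- — reached (length 3, optimal by BFS)

putdown(E)
unstack(B, C)
putdown(B)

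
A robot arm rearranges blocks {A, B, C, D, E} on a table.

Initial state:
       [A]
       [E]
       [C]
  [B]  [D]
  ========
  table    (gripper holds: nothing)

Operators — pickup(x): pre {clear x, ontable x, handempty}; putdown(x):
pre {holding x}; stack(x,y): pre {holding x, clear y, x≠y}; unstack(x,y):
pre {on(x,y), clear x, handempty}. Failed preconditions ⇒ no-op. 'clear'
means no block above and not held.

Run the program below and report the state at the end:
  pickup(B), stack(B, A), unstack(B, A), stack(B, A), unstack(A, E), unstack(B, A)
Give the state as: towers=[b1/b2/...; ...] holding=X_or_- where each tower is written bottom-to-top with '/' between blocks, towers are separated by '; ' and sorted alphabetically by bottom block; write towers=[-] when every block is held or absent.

step 1 (pickup(B)): towers=[D/C/E/A] holding=B
step 2 (stack(B, A)): towers=[D/C/E/A/B] holding=-
step 3 (unstack(B, A)): towers=[D/C/E/A] holding=B
step 4 (stack(B, A)): towers=[D/C/E/A/B] holding=-
step 5 (unstack(A, E)) [no-op]: towers=[D/C/E/A/B] holding=-
step 6 (unstack(B, A)): towers=[D/C/E/A] holding=B

towers=[D/C/E/A] holding=B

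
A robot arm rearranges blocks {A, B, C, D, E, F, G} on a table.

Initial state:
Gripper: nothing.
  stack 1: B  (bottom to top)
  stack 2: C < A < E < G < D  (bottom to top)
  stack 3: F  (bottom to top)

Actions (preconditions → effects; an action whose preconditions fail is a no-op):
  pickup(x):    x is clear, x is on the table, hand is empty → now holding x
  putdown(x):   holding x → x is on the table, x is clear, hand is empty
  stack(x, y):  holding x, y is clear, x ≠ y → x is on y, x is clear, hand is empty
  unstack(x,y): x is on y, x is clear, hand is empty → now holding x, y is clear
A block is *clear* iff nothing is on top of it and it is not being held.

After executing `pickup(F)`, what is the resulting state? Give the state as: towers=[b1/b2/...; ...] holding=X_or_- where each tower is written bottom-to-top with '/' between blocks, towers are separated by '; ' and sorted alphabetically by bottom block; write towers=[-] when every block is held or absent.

towers=[B; C/A/E/G/D] holding=F

before: towers=[B; C/A/E/G/D; F] holding=-
pre[pickup(F)]: clear(F) ✓, ontable(F) ✓, handempty ✓
all met → apply pickup(F)
after:  towers=[B; C/A/E/G/D] holding=F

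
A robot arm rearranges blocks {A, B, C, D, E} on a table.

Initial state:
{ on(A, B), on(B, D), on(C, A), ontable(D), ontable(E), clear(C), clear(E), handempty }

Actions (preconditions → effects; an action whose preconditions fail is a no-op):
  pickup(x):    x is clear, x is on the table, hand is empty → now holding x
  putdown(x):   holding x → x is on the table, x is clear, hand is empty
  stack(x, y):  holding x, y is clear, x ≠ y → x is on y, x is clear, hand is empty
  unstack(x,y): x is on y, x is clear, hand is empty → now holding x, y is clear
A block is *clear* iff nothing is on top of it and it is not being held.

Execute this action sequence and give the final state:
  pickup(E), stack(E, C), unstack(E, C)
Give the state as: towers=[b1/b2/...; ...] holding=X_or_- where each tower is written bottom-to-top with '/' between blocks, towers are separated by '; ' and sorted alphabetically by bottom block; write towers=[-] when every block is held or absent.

towers=[D/B/A/C] holding=E

step 1 (pickup(E)): towers=[D/B/A/C] holding=E
step 2 (stack(E, C)): towers=[D/B/A/C/E] holding=-
step 3 (unstack(E, C)): towers=[D/B/A/C] holding=E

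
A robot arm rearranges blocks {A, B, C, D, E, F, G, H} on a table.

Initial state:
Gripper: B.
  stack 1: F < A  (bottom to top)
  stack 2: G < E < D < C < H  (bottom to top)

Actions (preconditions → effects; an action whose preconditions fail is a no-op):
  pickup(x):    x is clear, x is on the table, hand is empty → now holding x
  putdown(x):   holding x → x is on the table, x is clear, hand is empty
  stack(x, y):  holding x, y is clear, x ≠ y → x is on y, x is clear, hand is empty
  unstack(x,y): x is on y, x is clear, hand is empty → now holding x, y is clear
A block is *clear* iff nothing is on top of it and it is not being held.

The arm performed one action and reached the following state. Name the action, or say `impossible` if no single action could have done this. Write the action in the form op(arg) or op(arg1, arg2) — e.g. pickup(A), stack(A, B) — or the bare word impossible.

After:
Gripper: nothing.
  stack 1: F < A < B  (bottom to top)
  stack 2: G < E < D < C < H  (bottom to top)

target: towers=[F/A/B; G/E/D/C/H] holding=-
        putdown(B) → towers=[B; F/A; G/E/D/C/H] holding=-
       stack(B, A) → towers=[F/A/B; G/E/D/C/H] holding=-  ← match
       stack(B, H) → towers=[F/A; G/E/D/C/H/B] holding=-

stack(B, A)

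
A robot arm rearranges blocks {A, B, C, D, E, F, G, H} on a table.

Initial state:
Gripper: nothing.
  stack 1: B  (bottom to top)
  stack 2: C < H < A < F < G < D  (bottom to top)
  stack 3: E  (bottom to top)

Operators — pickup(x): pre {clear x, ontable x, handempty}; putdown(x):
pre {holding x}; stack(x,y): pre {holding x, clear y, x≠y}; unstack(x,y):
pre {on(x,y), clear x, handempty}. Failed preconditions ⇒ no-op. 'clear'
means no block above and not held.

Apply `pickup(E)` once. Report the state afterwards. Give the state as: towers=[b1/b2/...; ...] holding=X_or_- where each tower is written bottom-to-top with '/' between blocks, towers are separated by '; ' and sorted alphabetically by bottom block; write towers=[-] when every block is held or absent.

before: towers=[B; C/H/A/F/G/D; E] holding=-
pre[pickup(E)]: clear(E) ✓, ontable(E) ✓, handempty ✓
all met → apply pickup(E)
after:  towers=[B; C/H/A/F/G/D] holding=E

towers=[B; C/H/A/F/G/D] holding=E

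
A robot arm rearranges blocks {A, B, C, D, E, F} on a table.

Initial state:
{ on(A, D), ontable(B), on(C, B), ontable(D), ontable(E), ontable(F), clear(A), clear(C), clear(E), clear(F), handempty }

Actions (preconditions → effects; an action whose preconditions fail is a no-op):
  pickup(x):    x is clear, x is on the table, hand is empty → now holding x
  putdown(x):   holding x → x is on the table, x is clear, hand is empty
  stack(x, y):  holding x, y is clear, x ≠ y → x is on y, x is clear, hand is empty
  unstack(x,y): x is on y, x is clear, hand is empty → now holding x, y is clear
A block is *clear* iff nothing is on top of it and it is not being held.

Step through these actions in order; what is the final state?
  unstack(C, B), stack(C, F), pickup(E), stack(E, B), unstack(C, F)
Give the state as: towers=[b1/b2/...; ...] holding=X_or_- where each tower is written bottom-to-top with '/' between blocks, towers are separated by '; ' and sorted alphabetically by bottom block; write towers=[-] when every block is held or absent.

step 1 (unstack(C, B)): towers=[B; D/A; E; F] holding=C
step 2 (stack(C, F)): towers=[B; D/A; E; F/C] holding=-
step 3 (pickup(E)): towers=[B; D/A; F/C] holding=E
step 4 (stack(E, B)): towers=[B/E; D/A; F/C] holding=-
step 5 (unstack(C, F)): towers=[B/E; D/A; F] holding=C

towers=[B/E; D/A; F] holding=C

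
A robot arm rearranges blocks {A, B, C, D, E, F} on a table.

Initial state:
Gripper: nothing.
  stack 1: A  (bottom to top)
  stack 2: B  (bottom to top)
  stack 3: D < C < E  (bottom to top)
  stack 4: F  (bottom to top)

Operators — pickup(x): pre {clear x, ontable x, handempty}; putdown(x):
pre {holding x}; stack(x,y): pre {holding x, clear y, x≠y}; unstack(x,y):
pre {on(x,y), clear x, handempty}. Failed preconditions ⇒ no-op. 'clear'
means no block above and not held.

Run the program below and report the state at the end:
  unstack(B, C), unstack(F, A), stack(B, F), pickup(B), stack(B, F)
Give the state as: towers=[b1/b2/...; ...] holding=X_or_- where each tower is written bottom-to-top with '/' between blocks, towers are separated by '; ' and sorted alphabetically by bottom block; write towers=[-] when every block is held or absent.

step 1 (unstack(B, C)) [no-op]: towers=[A; B; D/C/E; F] holding=-
step 2 (unstack(F, A)) [no-op]: towers=[A; B; D/C/E; F] holding=-
step 3 (stack(B, F)) [no-op]: towers=[A; B; D/C/E; F] holding=-
step 4 (pickup(B)): towers=[A; D/C/E; F] holding=B
step 5 (stack(B, F)): towers=[A; D/C/E; F/B] holding=-

towers=[A; D/C/E; F/B] holding=-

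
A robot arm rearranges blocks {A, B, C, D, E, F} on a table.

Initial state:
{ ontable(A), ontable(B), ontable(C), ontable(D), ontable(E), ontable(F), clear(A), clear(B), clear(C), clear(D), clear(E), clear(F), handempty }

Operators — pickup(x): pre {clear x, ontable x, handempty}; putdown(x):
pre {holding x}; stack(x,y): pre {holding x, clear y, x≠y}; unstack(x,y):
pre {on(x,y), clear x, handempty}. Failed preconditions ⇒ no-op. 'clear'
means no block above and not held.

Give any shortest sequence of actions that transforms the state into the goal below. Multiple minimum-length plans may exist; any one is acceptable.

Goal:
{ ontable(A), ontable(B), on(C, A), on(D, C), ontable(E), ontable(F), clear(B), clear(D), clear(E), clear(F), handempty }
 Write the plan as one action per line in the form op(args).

step 1 (pickup(C)): towers=[A; B; D; E; F] holding=C
step 2 (stack(C, A)): towers=[A/C; B; D; E; F] holding=-
step 3 (pickup(D)): towers=[A/C; B; E; F] holding=D
step 4 (stack(D, C)): towers=[A/C/D; B; E; F] holding=-
goal check: towers=[A/C/D; B; E; F] holding=- — reached (length 4, optimal by BFS)

pickup(C)
stack(C, A)
pickup(D)
stack(D, C)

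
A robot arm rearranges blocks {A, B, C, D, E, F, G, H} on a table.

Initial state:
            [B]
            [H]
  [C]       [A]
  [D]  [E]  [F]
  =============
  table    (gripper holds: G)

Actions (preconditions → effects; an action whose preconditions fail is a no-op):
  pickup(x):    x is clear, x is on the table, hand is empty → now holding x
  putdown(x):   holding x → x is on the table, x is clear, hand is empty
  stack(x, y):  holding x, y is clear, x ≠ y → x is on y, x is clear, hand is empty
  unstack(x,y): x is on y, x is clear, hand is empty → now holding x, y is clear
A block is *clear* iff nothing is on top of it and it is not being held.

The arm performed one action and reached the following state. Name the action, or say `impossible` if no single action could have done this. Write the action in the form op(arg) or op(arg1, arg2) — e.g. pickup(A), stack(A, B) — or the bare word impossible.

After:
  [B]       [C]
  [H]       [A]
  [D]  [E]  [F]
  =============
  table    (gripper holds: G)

target: towers=[D/H/B; E; F/A/C] holding=G
        putdown(G) → towers=[D/C; E; F/A/H/B; G] holding=-
       stack(G, E) → towers=[D/C; E/G; F/A/H/B] holding=-
       stack(G, B) → towers=[D/C; E; F/A/H/B/G] holding=-
       stack(G, C) → towers=[D/C/G; E; F/A/H/B] holding=-
none of the 4 applicable actions match → impossible

impossible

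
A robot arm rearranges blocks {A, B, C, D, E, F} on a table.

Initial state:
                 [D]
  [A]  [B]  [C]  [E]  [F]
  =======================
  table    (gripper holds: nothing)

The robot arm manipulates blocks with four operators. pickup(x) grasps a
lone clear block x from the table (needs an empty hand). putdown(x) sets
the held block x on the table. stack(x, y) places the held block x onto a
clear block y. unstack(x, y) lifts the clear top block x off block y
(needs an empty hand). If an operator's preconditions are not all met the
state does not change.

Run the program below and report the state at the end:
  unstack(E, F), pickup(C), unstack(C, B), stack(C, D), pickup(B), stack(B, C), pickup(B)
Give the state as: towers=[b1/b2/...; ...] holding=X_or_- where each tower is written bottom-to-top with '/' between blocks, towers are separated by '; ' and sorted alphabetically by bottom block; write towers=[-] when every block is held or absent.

towers=[A; E/D/C/B; F] holding=-

step 1 (unstack(E, F)) [no-op]: towers=[A; B; C; E/D; F] holding=-
step 2 (pickup(C)): towers=[A; B; E/D; F] holding=C
step 3 (unstack(C, B)) [no-op]: towers=[A; B; E/D; F] holding=C
step 4 (stack(C, D)): towers=[A; B; E/D/C; F] holding=-
step 5 (pickup(B)): towers=[A; E/D/C; F] holding=B
step 6 (stack(B, C)): towers=[A; E/D/C/B; F] holding=-
step 7 (pickup(B)) [no-op]: towers=[A; E/D/C/B; F] holding=-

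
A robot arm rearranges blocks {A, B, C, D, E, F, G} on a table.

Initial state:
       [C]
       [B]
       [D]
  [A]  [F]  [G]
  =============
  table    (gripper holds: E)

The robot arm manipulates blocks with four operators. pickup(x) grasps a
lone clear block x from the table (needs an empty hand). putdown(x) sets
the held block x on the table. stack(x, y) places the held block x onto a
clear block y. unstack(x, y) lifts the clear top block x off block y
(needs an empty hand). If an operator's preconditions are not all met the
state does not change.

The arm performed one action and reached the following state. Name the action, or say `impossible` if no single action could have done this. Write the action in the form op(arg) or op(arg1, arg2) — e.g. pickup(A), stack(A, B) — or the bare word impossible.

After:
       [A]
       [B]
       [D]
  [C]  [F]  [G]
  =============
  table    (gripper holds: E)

target: towers=[C; F/D/B/A; G] holding=E
        putdown(E) → towers=[A; E; F/D/B/C; G] holding=-
       stack(E, G) → towers=[A; F/D/B/C; G/E] holding=-
       stack(E, A) → towers=[A/E; F/D/B/C; G] holding=-
       stack(E, C) → towers=[A; F/D/B/C/E; G] holding=-
none of the 4 applicable actions match → impossible

impossible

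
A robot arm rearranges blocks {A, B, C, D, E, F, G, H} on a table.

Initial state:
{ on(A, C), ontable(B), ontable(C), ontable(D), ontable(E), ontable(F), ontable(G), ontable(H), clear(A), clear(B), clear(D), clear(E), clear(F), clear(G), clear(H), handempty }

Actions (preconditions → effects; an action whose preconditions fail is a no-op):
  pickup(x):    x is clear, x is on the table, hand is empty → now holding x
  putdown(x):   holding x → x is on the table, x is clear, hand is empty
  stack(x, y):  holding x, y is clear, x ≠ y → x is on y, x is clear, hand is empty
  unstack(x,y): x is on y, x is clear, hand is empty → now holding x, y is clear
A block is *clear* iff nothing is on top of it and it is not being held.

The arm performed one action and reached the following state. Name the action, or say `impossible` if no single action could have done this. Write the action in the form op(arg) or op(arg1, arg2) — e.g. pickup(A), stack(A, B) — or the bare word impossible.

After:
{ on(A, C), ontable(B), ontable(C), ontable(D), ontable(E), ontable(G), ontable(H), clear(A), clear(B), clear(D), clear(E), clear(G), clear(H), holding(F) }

pickup(F)

target: towers=[B; C/A; D; E; G; H] holding=F
         pickup(G) → towers=[B; C/A; D; E; F; H] holding=G
     unstack(A, C) → towers=[B; C; D; E; F; G; H] holding=A
         pickup(E) → towers=[B; C/A; D; F; G; H] holding=E
         pickup(H) → towers=[B; C/A; D; E; F; G] holding=H
         pickup(B) → towers=[C/A; D; E; F; G; H] holding=B
         pickup(F) → towers=[B; C/A; D; E; G; H] holding=F  ← match
         pickup(D) → towers=[B; C/A; E; F; G; H] holding=D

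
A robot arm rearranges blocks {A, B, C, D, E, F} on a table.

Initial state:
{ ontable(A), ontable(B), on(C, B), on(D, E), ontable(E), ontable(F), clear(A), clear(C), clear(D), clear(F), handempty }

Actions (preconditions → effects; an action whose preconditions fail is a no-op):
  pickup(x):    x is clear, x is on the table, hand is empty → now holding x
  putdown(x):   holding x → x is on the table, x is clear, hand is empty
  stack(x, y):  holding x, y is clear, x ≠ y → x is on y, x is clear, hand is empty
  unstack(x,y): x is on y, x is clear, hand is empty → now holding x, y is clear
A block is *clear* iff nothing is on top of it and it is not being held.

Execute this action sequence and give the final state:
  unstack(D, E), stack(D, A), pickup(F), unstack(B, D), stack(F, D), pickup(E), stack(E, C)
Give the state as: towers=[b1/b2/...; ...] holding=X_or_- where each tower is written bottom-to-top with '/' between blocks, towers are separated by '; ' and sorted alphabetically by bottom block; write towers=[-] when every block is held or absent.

step 1 (unstack(D, E)): towers=[A; B/C; E; F] holding=D
step 2 (stack(D, A)): towers=[A/D; B/C; E; F] holding=-
step 3 (pickup(F)): towers=[A/D; B/C; E] holding=F
step 4 (unstack(B, D)) [no-op]: towers=[A/D; B/C; E] holding=F
step 5 (stack(F, D)): towers=[A/D/F; B/C; E] holding=-
step 6 (pickup(E)): towers=[A/D/F; B/C] holding=E
step 7 (stack(E, C)): towers=[A/D/F; B/C/E] holding=-

towers=[A/D/F; B/C/E] holding=-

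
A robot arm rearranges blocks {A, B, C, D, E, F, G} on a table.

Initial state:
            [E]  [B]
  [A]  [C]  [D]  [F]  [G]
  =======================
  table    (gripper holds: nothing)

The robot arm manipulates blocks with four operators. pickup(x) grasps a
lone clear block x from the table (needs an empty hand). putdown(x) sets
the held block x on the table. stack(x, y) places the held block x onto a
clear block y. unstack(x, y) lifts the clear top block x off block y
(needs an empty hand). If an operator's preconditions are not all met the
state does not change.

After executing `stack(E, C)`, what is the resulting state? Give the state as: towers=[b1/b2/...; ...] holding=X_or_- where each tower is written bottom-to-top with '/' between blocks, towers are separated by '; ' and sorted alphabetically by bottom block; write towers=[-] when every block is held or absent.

towers=[A; C; D/E; F/B; G] holding=-

before: towers=[A; C; D/E; F/B; G] holding=-
pre[stack(E, C)]: holding(E) ✗, clear(C) ✓, E≠C ✓
holding(E) unmet → stack(E, C) is a no-op
after:  towers=[A; C; D/E; F/B; G] holding=-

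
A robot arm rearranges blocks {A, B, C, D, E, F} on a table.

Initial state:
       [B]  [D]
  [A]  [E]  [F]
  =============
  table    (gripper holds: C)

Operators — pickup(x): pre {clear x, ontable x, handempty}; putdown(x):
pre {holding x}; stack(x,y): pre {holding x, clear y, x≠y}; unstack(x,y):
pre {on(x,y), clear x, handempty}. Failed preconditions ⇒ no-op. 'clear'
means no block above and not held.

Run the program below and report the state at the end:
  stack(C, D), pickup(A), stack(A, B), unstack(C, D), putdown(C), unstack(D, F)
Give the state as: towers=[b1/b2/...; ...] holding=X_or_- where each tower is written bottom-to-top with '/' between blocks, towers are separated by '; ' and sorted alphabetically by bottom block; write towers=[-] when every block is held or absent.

towers=[C; E/B/A; F] holding=D

step 1 (stack(C, D)): towers=[A; E/B; F/D/C] holding=-
step 2 (pickup(A)): towers=[E/B; F/D/C] holding=A
step 3 (stack(A, B)): towers=[E/B/A; F/D/C] holding=-
step 4 (unstack(C, D)): towers=[E/B/A; F/D] holding=C
step 5 (putdown(C)): towers=[C; E/B/A; F/D] holding=-
step 6 (unstack(D, F)): towers=[C; E/B/A; F] holding=D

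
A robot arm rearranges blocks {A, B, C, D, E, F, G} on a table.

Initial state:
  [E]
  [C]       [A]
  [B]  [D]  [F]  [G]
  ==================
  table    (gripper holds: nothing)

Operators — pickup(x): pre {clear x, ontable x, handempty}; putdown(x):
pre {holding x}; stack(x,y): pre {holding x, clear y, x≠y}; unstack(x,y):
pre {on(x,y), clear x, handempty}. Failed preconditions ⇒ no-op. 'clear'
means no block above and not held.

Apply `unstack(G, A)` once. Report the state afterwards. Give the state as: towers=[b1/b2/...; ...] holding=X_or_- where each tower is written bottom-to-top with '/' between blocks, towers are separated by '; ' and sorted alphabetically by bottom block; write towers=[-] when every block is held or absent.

before: towers=[B/C/E; D; F/A; G] holding=-
pre[unstack(G, A)]: on(G,A) fail, clear(G) ok, handempty ok
on(G,A) unmet → unstack(G, A) is a no-op
after:  towers=[B/C/E; D; F/A; G] holding=-

towers=[B/C/E; D; F/A; G] holding=-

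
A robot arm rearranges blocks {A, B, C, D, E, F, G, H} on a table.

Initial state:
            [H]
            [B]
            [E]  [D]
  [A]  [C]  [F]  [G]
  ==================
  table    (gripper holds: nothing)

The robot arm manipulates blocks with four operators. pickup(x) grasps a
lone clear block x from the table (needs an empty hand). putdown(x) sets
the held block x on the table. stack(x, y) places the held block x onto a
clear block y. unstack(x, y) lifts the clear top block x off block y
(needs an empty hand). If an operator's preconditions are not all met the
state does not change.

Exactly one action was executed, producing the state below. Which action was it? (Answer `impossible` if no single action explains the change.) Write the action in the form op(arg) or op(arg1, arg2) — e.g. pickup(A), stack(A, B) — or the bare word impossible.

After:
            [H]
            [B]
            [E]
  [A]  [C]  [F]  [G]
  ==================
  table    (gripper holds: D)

unstack(D, G)

target: towers=[A; C; F/E/B/H; G] holding=D
         pickup(A) → towers=[C; F/E/B/H; G/D] holding=A
     unstack(H, B) → towers=[A; C; F/E/B; G/D] holding=H
     unstack(D, G) → towers=[A; C; F/E/B/H; G] holding=D  ← match
         pickup(C) → towers=[A; F/E/B/H; G/D] holding=C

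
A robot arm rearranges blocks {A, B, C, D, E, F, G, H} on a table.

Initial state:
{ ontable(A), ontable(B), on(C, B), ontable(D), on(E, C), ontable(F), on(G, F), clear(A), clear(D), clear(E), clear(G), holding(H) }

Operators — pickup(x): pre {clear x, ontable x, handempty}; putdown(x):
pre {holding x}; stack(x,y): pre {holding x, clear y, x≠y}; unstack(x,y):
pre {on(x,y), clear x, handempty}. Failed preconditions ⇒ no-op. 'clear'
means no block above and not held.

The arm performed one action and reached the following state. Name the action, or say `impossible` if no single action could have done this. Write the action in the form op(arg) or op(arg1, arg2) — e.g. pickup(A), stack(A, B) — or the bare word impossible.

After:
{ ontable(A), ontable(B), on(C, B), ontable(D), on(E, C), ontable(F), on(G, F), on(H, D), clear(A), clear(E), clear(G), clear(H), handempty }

stack(H, D)

target: towers=[A; B/C/E; D/H; F/G] holding=-
        putdown(H) → towers=[A; B/C/E; D; F/G; H] holding=-
       stack(H, G) → towers=[A; B/C/E; D; F/G/H] holding=-
       stack(H, A) → towers=[A/H; B/C/E; D; F/G] holding=-
       stack(H, E) → towers=[A; B/C/E/H; D; F/G] holding=-
       stack(H, D) → towers=[A; B/C/E; D/H; F/G] holding=-  ← match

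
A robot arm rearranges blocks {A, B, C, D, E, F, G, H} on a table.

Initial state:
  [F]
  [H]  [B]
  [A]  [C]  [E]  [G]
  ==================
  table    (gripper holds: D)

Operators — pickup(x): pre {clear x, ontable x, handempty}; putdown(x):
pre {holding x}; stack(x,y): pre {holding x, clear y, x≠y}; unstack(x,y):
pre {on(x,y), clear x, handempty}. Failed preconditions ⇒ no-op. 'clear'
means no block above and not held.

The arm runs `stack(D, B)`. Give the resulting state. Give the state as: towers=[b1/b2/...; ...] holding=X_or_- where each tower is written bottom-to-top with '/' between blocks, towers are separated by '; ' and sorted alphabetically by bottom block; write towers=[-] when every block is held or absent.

towers=[A/H/F; C/B/D; E; G] holding=-

before: towers=[A/H/F; C/B; E; G] holding=D
pre[stack(D, B)]: holding(D) ok, clear(B) ok, D≠B ok
all met → apply stack(D, B)
after:  towers=[A/H/F; C/B/D; E; G] holding=-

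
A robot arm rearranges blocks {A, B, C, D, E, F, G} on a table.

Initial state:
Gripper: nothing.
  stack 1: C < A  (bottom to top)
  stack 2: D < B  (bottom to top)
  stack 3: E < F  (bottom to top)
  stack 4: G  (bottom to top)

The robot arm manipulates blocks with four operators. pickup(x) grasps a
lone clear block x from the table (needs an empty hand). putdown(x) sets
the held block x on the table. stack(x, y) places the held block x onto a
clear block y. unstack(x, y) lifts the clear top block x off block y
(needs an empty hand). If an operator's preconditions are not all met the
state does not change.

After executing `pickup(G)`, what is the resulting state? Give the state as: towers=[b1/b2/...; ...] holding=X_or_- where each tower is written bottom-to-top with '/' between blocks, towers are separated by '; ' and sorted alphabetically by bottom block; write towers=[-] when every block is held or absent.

before: towers=[C/A; D/B; E/F; G] holding=-
pre[pickup(G)]: clear(G) yes, ontable(G) yes, handempty yes
all met → apply pickup(G)
after:  towers=[C/A; D/B; E/F] holding=G

towers=[C/A; D/B; E/F] holding=G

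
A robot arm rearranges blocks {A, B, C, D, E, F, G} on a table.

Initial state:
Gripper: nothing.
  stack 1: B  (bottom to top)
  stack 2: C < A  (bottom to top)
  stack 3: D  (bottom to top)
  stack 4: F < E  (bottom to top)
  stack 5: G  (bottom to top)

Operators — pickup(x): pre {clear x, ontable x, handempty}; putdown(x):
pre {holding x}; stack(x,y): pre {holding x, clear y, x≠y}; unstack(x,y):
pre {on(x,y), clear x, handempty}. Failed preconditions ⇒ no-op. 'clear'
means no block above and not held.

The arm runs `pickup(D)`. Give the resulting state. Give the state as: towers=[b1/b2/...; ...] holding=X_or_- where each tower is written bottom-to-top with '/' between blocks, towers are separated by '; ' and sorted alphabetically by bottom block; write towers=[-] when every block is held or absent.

before: towers=[B; C/A; D; F/E; G] holding=-
pre[pickup(D)]: clear(D) ✓, ontable(D) ✓, handempty ✓
all met → apply pickup(D)
after:  towers=[B; C/A; F/E; G] holding=D

towers=[B; C/A; F/E; G] holding=D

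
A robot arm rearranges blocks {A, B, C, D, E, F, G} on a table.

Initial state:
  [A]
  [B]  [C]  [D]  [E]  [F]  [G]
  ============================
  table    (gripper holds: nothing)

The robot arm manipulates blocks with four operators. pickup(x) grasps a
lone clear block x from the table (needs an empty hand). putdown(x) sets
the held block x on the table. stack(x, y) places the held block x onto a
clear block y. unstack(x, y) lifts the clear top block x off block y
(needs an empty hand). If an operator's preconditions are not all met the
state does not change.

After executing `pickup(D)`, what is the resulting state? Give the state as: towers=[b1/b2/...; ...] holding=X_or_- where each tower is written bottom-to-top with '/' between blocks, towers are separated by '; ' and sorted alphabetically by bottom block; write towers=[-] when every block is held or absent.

towers=[B/A; C; E; F; G] holding=D

before: towers=[B/A; C; D; E; F; G] holding=-
pre[pickup(D)]: clear(D) ok, ontable(D) ok, handempty ok
all met → apply pickup(D)
after:  towers=[B/A; C; E; F; G] holding=D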